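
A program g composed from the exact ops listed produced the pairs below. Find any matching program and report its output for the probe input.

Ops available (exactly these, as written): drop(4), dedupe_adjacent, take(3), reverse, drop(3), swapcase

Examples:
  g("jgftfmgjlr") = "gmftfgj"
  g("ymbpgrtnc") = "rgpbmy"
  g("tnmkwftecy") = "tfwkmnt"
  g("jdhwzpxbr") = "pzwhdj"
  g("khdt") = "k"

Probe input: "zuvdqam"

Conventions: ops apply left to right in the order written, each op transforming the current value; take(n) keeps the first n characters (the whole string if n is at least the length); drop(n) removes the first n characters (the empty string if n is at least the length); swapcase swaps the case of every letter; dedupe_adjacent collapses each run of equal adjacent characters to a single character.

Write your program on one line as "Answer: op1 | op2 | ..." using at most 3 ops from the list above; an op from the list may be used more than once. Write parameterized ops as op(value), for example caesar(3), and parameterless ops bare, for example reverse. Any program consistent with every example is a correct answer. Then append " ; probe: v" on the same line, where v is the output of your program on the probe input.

reverse | drop(3) ; probe: "dvuz"

Check, running the answer program on each example:
  "jgftfmgjlr" -> "rljgmftfgj" -> "gmftfgj"
  "ymbpgrtnc" -> "cntrgpbmy" -> "rgpbmy"
  "tnmkwftecy" -> "ycetfwkmnt" -> "tfwkmnt"
  "jdhwzpxbr" -> "rbxpzwhdj" -> "pzwhdj"
  "khdt" -> "tdhk" -> "k"
  probe: "zuvdqam" -> "maqdvuz" -> "dvuz"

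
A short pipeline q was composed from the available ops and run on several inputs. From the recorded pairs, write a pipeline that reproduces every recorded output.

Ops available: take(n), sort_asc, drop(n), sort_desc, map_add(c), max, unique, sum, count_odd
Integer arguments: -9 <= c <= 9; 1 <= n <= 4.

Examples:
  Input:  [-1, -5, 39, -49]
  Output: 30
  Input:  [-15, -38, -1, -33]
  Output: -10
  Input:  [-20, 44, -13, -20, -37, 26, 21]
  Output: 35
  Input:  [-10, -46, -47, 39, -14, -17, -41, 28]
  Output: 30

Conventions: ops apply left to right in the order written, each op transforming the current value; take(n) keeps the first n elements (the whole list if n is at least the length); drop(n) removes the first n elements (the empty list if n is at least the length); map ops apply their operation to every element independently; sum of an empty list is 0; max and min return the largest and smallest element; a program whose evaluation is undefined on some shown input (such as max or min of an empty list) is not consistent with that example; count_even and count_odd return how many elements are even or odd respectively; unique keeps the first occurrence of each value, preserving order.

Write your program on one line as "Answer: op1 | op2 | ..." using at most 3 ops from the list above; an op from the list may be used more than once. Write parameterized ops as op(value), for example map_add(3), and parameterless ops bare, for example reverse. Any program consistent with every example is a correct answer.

map_add(-9) | unique | max

Check, running the answer program on each example:
  [-1, -5, 39, -49] -> [-10, -14, 30, -58] -> [-10, -14, 30, -58] -> 30
  [-15, -38, -1, -33] -> [-24, -47, -10, -42] -> [-24, -47, -10, -42] -> -10
  [-20, 44, -13, -20, -37, 26, 21] -> [-29, 35, -22, -29, -46, 17, 12] -> [-29, 35, -22, -46, 17, 12] -> 35
  [-10, -46, -47, 39, -14, -17, -41, 28] -> [-19, -55, -56, 30, -23, -26, -50, 19] -> [-19, -55, -56, 30, -23, -26, -50, 19] -> 30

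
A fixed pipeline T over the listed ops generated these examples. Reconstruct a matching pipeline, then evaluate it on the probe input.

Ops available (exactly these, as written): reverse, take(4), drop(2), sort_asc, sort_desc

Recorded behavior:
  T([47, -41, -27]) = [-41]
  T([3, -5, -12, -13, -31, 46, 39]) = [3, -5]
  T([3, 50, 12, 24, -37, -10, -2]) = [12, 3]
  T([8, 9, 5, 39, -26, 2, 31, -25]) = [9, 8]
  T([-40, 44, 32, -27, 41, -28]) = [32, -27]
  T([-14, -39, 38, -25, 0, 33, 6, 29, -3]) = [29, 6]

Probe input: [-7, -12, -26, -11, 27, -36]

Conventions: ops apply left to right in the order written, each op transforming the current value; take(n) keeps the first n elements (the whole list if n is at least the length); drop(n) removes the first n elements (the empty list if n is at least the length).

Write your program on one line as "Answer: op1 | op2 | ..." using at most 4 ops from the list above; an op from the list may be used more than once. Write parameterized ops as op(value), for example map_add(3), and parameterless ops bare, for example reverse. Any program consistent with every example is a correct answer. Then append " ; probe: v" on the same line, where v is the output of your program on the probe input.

sort_desc | take(4) | drop(2) ; probe: [-11, -12]

Check, running the answer program on each example:
  [47, -41, -27] -> [47, -27, -41] -> [47, -27, -41] -> [-41]
  [3, -5, -12, -13, -31, 46, 39] -> [46, 39, 3, -5, -12, -13, -31] -> [46, 39, 3, -5] -> [3, -5]
  [3, 50, 12, 24, -37, -10, -2] -> [50, 24, 12, 3, -2, -10, -37] -> [50, 24, 12, 3] -> [12, 3]
  [8, 9, 5, 39, -26, 2, 31, -25] -> [39, 31, 9, 8, 5, 2, -25, -26] -> [39, 31, 9, 8] -> [9, 8]
  [-40, 44, 32, -27, 41, -28] -> [44, 41, 32, -27, -28, -40] -> [44, 41, 32, -27] -> [32, -27]
  [-14, -39, 38, -25, 0, 33, 6, 29, -3] -> [38, 33, 29, 6, 0, -3, -14, -25, -39] -> [38, 33, 29, 6] -> [29, 6]
  probe: [-7, -12, -26, -11, 27, -36] -> [27, -7, -11, -12, -26, -36] -> [27, -7, -11, -12] -> [-11, -12]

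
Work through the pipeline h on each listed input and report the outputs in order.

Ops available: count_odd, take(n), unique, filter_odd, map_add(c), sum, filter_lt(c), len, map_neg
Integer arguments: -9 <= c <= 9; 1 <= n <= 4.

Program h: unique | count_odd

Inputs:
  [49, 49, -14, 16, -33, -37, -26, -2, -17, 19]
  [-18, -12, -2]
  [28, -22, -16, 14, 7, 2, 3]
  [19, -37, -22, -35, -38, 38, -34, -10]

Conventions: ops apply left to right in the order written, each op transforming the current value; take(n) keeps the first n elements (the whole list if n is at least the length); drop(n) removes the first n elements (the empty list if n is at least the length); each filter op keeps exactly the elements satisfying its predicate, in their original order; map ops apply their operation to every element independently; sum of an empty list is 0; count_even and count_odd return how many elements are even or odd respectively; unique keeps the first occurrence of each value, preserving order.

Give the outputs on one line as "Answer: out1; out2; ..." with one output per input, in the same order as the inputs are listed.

5; 0; 2; 3

Execution, op by op:
  [49, 49, -14, 16, -33, -37, -26, -2, -17, 19] -> [49, -14, 16, -33, -37, -26, -2, -17, 19] -> 5
  [-18, -12, -2] -> [-18, -12, -2] -> 0
  [28, -22, -16, 14, 7, 2, 3] -> [28, -22, -16, 14, 7, 2, 3] -> 2
  [19, -37, -22, -35, -38, 38, -34, -10] -> [19, -37, -22, -35, -38, 38, -34, -10] -> 3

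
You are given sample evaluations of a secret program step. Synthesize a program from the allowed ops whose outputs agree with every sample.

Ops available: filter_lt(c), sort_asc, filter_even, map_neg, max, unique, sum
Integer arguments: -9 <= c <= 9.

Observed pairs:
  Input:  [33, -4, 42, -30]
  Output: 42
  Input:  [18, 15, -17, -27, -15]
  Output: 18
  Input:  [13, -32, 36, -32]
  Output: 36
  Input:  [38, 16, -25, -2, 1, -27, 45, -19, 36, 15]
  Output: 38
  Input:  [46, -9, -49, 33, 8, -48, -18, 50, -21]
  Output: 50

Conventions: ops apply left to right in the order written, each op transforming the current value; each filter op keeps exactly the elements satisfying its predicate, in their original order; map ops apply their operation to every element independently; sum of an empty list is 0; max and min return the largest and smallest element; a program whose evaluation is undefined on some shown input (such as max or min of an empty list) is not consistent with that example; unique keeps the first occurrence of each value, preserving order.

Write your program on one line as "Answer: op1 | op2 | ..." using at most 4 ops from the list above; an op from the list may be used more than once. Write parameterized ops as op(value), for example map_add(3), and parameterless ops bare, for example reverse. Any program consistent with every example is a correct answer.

filter_even | unique | max

Check, running the answer program on each example:
  [33, -4, 42, -30] -> [-4, 42, -30] -> [-4, 42, -30] -> 42
  [18, 15, -17, -27, -15] -> [18] -> [18] -> 18
  [13, -32, 36, -32] -> [-32, 36, -32] -> [-32, 36] -> 36
  [38, 16, -25, -2, 1, -27, 45, -19, 36, 15] -> [38, 16, -2, 36] -> [38, 16, -2, 36] -> 38
  [46, -9, -49, 33, 8, -48, -18, 50, -21] -> [46, 8, -48, -18, 50] -> [46, 8, -48, -18, 50] -> 50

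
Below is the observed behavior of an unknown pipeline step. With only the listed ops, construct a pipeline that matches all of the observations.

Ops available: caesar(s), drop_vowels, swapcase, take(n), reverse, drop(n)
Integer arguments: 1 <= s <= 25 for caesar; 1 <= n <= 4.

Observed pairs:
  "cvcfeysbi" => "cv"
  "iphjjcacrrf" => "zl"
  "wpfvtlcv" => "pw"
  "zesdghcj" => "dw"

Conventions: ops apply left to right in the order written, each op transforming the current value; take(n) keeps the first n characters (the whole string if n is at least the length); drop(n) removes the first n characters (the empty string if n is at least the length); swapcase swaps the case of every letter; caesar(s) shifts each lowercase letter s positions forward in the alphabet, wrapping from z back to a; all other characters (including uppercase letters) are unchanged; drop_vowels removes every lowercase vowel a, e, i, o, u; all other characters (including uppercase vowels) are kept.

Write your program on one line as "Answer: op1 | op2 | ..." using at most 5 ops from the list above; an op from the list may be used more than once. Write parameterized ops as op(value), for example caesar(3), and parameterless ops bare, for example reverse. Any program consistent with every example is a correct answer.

reverse | caesar(20) | drop_vowels | take(2)

Check, running the answer program on each example:
  "cvcfeysbi" -> "ibsyefcvc" -> "cvmsyzwpw" -> "cvmsyzwpw" -> "cv"
  "iphjjcacrrf" -> "frrcacjjhpi" -> "zllwuwddbjc" -> "zllwwddbjc" -> "zl"
  "wpfvtlcv" -> "vcltvfpw" -> "pwfnpzjq" -> "pwfnpzjq" -> "pw"
  "zesdghcj" -> "jchgdsez" -> "dwbaxmyt" -> "dwbxmyt" -> "dw"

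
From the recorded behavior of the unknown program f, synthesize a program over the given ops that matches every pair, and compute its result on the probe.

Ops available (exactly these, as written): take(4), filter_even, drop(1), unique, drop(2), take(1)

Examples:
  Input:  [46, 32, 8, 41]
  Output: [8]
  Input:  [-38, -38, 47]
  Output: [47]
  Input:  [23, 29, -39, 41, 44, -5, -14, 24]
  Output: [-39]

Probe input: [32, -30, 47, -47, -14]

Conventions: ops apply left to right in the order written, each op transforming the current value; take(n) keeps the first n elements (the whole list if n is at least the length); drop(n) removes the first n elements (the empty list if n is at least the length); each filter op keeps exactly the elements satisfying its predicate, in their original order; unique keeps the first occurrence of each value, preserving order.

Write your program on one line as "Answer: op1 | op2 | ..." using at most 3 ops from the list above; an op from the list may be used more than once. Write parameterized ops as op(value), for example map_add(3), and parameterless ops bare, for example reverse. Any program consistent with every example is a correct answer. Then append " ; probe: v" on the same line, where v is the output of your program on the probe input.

take(4) | drop(2) | take(1) ; probe: [47]

Check, running the answer program on each example:
  [46, 32, 8, 41] -> [46, 32, 8, 41] -> [8, 41] -> [8]
  [-38, -38, 47] -> [-38, -38, 47] -> [47] -> [47]
  [23, 29, -39, 41, 44, -5, -14, 24] -> [23, 29, -39, 41] -> [-39, 41] -> [-39]
  probe: [32, -30, 47, -47, -14] -> [32, -30, 47, -47] -> [47, -47] -> [47]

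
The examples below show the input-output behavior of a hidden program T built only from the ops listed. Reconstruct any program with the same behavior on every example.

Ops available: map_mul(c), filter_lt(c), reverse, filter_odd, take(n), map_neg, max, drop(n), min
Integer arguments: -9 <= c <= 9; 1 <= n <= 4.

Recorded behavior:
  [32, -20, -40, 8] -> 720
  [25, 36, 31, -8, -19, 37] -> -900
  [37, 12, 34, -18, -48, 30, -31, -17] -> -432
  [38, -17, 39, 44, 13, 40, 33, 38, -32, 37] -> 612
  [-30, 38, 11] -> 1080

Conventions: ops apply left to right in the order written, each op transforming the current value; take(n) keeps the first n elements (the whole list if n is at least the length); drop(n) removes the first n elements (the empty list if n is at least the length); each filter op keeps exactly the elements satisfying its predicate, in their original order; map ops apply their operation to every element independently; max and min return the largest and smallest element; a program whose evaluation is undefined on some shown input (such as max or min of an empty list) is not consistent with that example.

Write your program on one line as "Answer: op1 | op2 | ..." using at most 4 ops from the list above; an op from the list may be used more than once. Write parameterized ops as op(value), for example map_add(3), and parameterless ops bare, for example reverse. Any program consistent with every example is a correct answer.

take(2) | map_mul(-6) | map_mul(6) | max

Check, running the answer program on each example:
  [32, -20, -40, 8] -> [32, -20] -> [-192, 120] -> [-1152, 720] -> 720
  [25, 36, 31, -8, -19, 37] -> [25, 36] -> [-150, -216] -> [-900, -1296] -> -900
  [37, 12, 34, -18, -48, 30, -31, -17] -> [37, 12] -> [-222, -72] -> [-1332, -432] -> -432
  [38, -17, 39, 44, 13, 40, 33, 38, -32, 37] -> [38, -17] -> [-228, 102] -> [-1368, 612] -> 612
  [-30, 38, 11] -> [-30, 38] -> [180, -228] -> [1080, -1368] -> 1080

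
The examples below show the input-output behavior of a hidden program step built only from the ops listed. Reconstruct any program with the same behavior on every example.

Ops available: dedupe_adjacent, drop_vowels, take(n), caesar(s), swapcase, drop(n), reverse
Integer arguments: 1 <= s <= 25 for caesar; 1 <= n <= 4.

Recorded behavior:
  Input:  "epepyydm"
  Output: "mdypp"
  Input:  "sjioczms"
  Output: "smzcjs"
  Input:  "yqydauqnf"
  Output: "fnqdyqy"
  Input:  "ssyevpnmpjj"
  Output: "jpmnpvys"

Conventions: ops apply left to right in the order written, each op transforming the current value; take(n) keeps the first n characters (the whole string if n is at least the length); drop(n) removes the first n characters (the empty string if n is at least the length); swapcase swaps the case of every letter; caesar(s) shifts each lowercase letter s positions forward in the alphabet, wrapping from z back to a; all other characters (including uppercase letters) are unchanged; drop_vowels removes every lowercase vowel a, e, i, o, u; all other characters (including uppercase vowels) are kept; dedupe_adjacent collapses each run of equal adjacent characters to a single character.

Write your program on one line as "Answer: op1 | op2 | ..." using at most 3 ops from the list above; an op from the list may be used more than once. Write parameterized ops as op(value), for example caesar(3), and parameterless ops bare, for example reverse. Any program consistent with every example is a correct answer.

dedupe_adjacent | drop_vowels | reverse

Check, running the answer program on each example:
  "epepyydm" -> "epepydm" -> "ppydm" -> "mdypp"
  "sjioczms" -> "sjioczms" -> "sjczms" -> "smzcjs"
  "yqydauqnf" -> "yqydauqnf" -> "yqydqnf" -> "fnqdyqy"
  "ssyevpnmpjj" -> "syevpnmpj" -> "syvpnmpj" -> "jpmnpvys"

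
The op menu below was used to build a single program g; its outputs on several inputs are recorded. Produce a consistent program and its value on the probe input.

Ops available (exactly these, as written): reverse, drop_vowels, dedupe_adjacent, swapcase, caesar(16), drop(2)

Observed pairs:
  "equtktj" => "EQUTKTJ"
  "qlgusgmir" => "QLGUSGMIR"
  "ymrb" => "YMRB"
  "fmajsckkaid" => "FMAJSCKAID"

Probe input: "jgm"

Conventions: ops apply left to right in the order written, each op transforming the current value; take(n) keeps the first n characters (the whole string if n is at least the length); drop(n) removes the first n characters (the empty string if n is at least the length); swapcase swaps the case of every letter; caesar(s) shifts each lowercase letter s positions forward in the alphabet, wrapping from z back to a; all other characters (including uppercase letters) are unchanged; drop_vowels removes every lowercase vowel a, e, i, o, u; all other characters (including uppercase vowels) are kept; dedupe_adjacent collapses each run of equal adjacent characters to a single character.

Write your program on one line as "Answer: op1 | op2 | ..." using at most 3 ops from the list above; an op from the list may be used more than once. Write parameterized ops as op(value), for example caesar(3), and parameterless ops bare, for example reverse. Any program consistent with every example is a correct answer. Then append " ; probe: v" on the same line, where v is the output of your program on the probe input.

swapcase | dedupe_adjacent ; probe: "JGM"

Check, running the answer program on each example:
  "equtktj" -> "EQUTKTJ" -> "EQUTKTJ"
  "qlgusgmir" -> "QLGUSGMIR" -> "QLGUSGMIR"
  "ymrb" -> "YMRB" -> "YMRB"
  "fmajsckkaid" -> "FMAJSCKKAID" -> "FMAJSCKAID"
  probe: "jgm" -> "JGM" -> "JGM"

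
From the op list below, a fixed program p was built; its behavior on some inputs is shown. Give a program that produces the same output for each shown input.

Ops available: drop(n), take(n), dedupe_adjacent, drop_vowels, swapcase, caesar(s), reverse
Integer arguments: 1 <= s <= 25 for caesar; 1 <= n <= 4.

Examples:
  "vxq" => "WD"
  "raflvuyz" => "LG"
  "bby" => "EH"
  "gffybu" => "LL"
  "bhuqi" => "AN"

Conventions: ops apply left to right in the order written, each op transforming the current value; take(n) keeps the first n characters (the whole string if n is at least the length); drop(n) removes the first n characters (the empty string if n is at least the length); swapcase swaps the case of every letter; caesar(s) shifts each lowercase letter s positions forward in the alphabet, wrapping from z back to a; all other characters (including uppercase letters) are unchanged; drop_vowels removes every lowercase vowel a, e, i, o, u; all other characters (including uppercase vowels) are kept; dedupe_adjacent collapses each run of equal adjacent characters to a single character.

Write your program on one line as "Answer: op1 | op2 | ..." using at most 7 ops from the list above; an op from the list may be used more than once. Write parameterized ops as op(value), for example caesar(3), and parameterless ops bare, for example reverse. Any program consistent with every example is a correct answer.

take(3) | caesar(25) | drop(1) | caesar(7) | reverse | swapcase

Check, running the answer program on each example:
  "vxq" -> "vxq" -> "uwp" -> "wp" -> "dw" -> "wd" -> "WD"
  "raflvuyz" -> "raf" -> "qze" -> "ze" -> "gl" -> "lg" -> "LG"
  "bby" -> "bby" -> "aax" -> "ax" -> "he" -> "eh" -> "EH"
  "gffybu" -> "gff" -> "fee" -> "ee" -> "ll" -> "ll" -> "LL"
  "bhuqi" -> "bhu" -> "agt" -> "gt" -> "na" -> "an" -> "AN"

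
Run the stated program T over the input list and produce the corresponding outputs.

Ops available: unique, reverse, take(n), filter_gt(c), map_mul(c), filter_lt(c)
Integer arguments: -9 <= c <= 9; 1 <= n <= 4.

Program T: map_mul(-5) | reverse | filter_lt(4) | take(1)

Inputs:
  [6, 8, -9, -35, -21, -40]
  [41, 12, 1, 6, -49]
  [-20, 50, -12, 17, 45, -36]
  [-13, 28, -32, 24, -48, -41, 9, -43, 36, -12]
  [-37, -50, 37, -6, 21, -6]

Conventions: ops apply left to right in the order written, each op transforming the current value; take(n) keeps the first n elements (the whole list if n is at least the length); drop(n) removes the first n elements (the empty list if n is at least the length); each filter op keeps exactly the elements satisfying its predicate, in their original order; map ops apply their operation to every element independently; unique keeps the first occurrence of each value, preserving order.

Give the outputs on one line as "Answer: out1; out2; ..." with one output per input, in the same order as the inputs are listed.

Execution, op by op:
  [6, 8, -9, -35, -21, -40] -> [-30, -40, 45, 175, 105, 200] -> [200, 105, 175, 45, -40, -30] -> [-40, -30] -> [-40]
  [41, 12, 1, 6, -49] -> [-205, -60, -5, -30, 245] -> [245, -30, -5, -60, -205] -> [-30, -5, -60, -205] -> [-30]
  [-20, 50, -12, 17, 45, -36] -> [100, -250, 60, -85, -225, 180] -> [180, -225, -85, 60, -250, 100] -> [-225, -85, -250] -> [-225]
  [-13, 28, -32, 24, -48, -41, 9, -43, 36, -12] -> [65, -140, 160, -120, 240, 205, -45, 215, -180, 60] -> [60, -180, 215, -45, 205, 240, -120, 160, -140, 65] -> [-180, -45, -120, -140] -> [-180]
  [-37, -50, 37, -6, 21, -6] -> [185, 250, -185, 30, -105, 30] -> [30, -105, 30, -185, 250, 185] -> [-105, -185] -> [-105]

[-40]; [-30]; [-225]; [-180]; [-105]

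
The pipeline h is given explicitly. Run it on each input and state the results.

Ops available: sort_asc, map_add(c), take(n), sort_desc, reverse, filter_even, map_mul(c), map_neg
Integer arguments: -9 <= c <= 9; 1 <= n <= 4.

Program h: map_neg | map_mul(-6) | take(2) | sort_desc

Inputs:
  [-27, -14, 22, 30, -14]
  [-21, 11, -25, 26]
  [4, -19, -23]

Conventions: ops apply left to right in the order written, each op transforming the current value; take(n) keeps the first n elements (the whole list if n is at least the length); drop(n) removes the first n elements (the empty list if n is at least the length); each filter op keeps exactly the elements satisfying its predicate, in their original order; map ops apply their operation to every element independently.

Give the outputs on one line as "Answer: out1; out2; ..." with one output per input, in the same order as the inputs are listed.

[-84, -162]; [66, -126]; [24, -114]

Execution, op by op:
  [-27, -14, 22, 30, -14] -> [27, 14, -22, -30, 14] -> [-162, -84, 132, 180, -84] -> [-162, -84] -> [-84, -162]
  [-21, 11, -25, 26] -> [21, -11, 25, -26] -> [-126, 66, -150, 156] -> [-126, 66] -> [66, -126]
  [4, -19, -23] -> [-4, 19, 23] -> [24, -114, -138] -> [24, -114] -> [24, -114]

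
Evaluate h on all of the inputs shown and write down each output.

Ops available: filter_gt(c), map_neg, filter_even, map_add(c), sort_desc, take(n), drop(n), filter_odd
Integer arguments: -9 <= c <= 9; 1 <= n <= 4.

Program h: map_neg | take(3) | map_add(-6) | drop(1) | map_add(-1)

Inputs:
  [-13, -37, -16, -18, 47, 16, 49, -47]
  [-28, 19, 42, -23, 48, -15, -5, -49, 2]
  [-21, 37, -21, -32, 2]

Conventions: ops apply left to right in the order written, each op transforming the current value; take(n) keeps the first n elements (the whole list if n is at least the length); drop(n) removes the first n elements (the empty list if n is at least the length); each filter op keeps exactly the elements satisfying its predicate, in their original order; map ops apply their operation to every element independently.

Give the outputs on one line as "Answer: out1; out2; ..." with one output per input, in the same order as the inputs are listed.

[30, 9]; [-26, -49]; [-44, 14]

Execution, op by op:
  [-13, -37, -16, -18, 47, 16, 49, -47] -> [13, 37, 16, 18, -47, -16, -49, 47] -> [13, 37, 16] -> [7, 31, 10] -> [31, 10] -> [30, 9]
  [-28, 19, 42, -23, 48, -15, -5, -49, 2] -> [28, -19, -42, 23, -48, 15, 5, 49, -2] -> [28, -19, -42] -> [22, -25, -48] -> [-25, -48] -> [-26, -49]
  [-21, 37, -21, -32, 2] -> [21, -37, 21, 32, -2] -> [21, -37, 21] -> [15, -43, 15] -> [-43, 15] -> [-44, 14]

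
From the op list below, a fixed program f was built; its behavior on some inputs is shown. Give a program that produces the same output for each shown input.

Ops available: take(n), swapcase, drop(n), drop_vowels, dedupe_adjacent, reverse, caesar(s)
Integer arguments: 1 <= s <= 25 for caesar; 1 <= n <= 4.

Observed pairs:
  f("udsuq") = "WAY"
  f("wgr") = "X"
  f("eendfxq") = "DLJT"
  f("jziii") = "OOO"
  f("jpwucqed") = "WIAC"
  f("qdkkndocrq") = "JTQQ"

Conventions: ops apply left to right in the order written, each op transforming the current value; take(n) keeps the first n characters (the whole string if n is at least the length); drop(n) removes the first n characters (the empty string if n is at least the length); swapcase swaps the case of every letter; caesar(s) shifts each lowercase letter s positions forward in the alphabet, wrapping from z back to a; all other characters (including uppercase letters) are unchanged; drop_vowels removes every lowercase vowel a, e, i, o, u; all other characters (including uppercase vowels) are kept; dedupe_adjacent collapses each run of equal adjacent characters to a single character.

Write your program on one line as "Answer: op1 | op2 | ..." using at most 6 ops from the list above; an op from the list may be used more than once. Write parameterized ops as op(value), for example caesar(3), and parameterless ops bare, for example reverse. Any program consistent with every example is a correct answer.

caesar(6) | swapcase | drop(2) | take(4) | reverse

Check, running the answer program on each example:
  "udsuq" -> "ajyaw" -> "AJYAW" -> "YAW" -> "YAW" -> "WAY"
  "wgr" -> "cmx" -> "CMX" -> "X" -> "X" -> "X"
  "eendfxq" -> "kktjldw" -> "KKTJLDW" -> "TJLDW" -> "TJLD" -> "DLJT"
  "jziii" -> "pfooo" -> "PFOOO" -> "OOO" -> "OOO" -> "OOO"
  "jpwucqed" -> "pvcaiwkj" -> "PVCAIWKJ" -> "CAIWKJ" -> "CAIW" -> "WIAC"
  "qdkkndocrq" -> "wjqqtjuixw" -> "WJQQTJUIXW" -> "QQTJUIXW" -> "QQTJ" -> "JTQQ"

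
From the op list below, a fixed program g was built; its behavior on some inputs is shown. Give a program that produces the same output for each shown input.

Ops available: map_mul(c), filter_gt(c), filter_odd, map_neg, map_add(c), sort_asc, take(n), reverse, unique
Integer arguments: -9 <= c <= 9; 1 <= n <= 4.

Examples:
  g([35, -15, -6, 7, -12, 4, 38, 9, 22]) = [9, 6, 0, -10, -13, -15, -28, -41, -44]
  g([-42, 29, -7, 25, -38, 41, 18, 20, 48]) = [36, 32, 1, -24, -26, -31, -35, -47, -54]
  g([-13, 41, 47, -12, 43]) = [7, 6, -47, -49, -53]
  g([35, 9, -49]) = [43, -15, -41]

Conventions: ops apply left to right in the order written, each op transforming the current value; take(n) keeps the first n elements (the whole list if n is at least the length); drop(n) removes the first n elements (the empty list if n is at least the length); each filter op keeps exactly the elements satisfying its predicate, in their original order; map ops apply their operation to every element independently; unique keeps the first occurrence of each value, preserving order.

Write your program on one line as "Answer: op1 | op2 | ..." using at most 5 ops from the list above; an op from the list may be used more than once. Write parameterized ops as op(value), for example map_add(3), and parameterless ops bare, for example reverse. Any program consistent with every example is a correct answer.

sort_asc | reverse | map_add(6) | sort_asc | map_neg

Check, running the answer program on each example:
  [35, -15, -6, 7, -12, 4, 38, 9, 22] -> [-15, -12, -6, 4, 7, 9, 22, 35, 38] -> [38, 35, 22, 9, 7, 4, -6, -12, -15] -> [44, 41, 28, 15, 13, 10, 0, -6, -9] -> [-9, -6, 0, 10, 13, 15, 28, 41, 44] -> [9, 6, 0, -10, -13, -15, -28, -41, -44]
  [-42, 29, -7, 25, -38, 41, 18, 20, 48] -> [-42, -38, -7, 18, 20, 25, 29, 41, 48] -> [48, 41, 29, 25, 20, 18, -7, -38, -42] -> [54, 47, 35, 31, 26, 24, -1, -32, -36] -> [-36, -32, -1, 24, 26, 31, 35, 47, 54] -> [36, 32, 1, -24, -26, -31, -35, -47, -54]
  [-13, 41, 47, -12, 43] -> [-13, -12, 41, 43, 47] -> [47, 43, 41, -12, -13] -> [53, 49, 47, -6, -7] -> [-7, -6, 47, 49, 53] -> [7, 6, -47, -49, -53]
  [35, 9, -49] -> [-49, 9, 35] -> [35, 9, -49] -> [41, 15, -43] -> [-43, 15, 41] -> [43, -15, -41]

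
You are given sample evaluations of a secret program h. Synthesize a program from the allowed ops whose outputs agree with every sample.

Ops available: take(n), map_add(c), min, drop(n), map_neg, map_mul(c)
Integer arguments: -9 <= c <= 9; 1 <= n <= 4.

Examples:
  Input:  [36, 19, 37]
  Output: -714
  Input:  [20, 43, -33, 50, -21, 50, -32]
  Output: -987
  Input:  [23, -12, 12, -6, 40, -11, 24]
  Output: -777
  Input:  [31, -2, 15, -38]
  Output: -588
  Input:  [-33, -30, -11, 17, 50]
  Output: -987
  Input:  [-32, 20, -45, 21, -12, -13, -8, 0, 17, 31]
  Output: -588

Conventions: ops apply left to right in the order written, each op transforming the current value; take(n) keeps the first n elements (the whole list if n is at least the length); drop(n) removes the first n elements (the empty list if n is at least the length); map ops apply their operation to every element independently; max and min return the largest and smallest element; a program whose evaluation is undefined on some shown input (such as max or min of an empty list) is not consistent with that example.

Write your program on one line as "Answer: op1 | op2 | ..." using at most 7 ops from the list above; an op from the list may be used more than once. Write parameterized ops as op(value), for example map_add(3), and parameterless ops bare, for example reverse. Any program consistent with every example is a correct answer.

map_neg | map_add(8) | map_add(-5) | map_mul(3) | map_mul(7) | min

Check, running the answer program on each example:
  [36, 19, 37] -> [-36, -19, -37] -> [-28, -11, -29] -> [-33, -16, -34] -> [-99, -48, -102] -> [-693, -336, -714] -> -714
  [20, 43, -33, 50, -21, 50, -32] -> [-20, -43, 33, -50, 21, -50, 32] -> [-12, -35, 41, -42, 29, -42, 40] -> [-17, -40, 36, -47, 24, -47, 35] -> [-51, -120, 108, -141, 72, -141, 105] -> [-357, -840, 756, -987, 504, -987, 735] -> -987
  [23, -12, 12, -6, 40, -11, 24] -> [-23, 12, -12, 6, -40, 11, -24] -> [-15, 20, -4, 14, -32, 19, -16] -> [-20, 15, -9, 9, -37, 14, -21] -> [-60, 45, -27, 27, -111, 42, -63] -> [-420, 315, -189, 189, -777, 294, -441] -> -777
  [31, -2, 15, -38] -> [-31, 2, -15, 38] -> [-23, 10, -7, 46] -> [-28, 5, -12, 41] -> [-84, 15, -36, 123] -> [-588, 105, -252, 861] -> -588
  [-33, -30, -11, 17, 50] -> [33, 30, 11, -17, -50] -> [41, 38, 19, -9, -42] -> [36, 33, 14, -14, -47] -> [108, 99, 42, -42, -141] -> [756, 693, 294, -294, -987] -> -987
  [-32, 20, -45, 21, -12, -13, -8, 0, 17, 31] -> [32, -20, 45, -21, 12, 13, 8, 0, -17, -31] -> [40, -12, 53, -13, 20, 21, 16, 8, -9, -23] -> [35, -17, 48, -18, 15, 16, 11, 3, -14, -28] -> [105, -51, 144, -54, 45, 48, 33, 9, -42, -84] -> [735, -357, 1008, -378, 315, 336, 231, 63, -294, -588] -> -588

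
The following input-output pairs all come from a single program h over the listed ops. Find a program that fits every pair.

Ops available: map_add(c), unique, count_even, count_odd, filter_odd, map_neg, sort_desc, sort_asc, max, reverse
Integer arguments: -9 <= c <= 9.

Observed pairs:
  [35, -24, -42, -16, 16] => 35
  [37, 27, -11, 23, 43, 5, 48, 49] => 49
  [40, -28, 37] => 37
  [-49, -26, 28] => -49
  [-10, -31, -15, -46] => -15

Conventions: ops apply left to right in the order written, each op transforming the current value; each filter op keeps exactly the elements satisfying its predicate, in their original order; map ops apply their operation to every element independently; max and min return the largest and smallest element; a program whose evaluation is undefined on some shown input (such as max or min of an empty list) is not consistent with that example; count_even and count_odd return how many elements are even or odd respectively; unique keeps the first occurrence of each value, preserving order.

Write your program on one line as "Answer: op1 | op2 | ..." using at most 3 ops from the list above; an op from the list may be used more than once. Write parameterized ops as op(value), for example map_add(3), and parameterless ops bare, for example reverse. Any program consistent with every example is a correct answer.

reverse | filter_odd | max

Check, running the answer program on each example:
  [35, -24, -42, -16, 16] -> [16, -16, -42, -24, 35] -> [35] -> 35
  [37, 27, -11, 23, 43, 5, 48, 49] -> [49, 48, 5, 43, 23, -11, 27, 37] -> [49, 5, 43, 23, -11, 27, 37] -> 49
  [40, -28, 37] -> [37, -28, 40] -> [37] -> 37
  [-49, -26, 28] -> [28, -26, -49] -> [-49] -> -49
  [-10, -31, -15, -46] -> [-46, -15, -31, -10] -> [-15, -31] -> -15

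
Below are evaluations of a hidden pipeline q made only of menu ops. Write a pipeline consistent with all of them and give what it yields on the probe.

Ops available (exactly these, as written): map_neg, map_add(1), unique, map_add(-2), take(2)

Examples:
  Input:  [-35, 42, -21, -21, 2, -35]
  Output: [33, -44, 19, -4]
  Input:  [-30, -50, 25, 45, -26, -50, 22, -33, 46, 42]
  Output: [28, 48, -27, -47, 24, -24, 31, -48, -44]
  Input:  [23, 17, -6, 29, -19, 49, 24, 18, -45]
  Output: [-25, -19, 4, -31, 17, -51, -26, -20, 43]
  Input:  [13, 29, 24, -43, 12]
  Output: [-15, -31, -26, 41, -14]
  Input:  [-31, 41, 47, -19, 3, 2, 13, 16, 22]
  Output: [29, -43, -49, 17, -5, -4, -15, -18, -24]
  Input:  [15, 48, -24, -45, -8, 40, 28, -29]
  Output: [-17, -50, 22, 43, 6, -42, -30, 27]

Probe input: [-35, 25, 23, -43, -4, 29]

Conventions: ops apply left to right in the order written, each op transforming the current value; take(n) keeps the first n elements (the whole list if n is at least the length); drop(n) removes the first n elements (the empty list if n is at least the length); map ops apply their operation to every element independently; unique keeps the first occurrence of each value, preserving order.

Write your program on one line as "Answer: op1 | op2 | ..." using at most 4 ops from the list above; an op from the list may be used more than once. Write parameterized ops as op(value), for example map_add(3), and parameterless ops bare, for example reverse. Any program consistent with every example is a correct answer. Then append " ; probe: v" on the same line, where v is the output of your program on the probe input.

map_neg | map_add(-2) | unique ; probe: [33, -27, -25, 41, 2, -31]

Check, running the answer program on each example:
  [-35, 42, -21, -21, 2, -35] -> [35, -42, 21, 21, -2, 35] -> [33, -44, 19, 19, -4, 33] -> [33, -44, 19, -4]
  [-30, -50, 25, 45, -26, -50, 22, -33, 46, 42] -> [30, 50, -25, -45, 26, 50, -22, 33, -46, -42] -> [28, 48, -27, -47, 24, 48, -24, 31, -48, -44] -> [28, 48, -27, -47, 24, -24, 31, -48, -44]
  [23, 17, -6, 29, -19, 49, 24, 18, -45] -> [-23, -17, 6, -29, 19, -49, -24, -18, 45] -> [-25, -19, 4, -31, 17, -51, -26, -20, 43] -> [-25, -19, 4, -31, 17, -51, -26, -20, 43]
  [13, 29, 24, -43, 12] -> [-13, -29, -24, 43, -12] -> [-15, -31, -26, 41, -14] -> [-15, -31, -26, 41, -14]
  [-31, 41, 47, -19, 3, 2, 13, 16, 22] -> [31, -41, -47, 19, -3, -2, -13, -16, -22] -> [29, -43, -49, 17, -5, -4, -15, -18, -24] -> [29, -43, -49, 17, -5, -4, -15, -18, -24]
  [15, 48, -24, -45, -8, 40, 28, -29] -> [-15, -48, 24, 45, 8, -40, -28, 29] -> [-17, -50, 22, 43, 6, -42, -30, 27] -> [-17, -50, 22, 43, 6, -42, -30, 27]
  probe: [-35, 25, 23, -43, -4, 29] -> [35, -25, -23, 43, 4, -29] -> [33, -27, -25, 41, 2, -31] -> [33, -27, -25, 41, 2, -31]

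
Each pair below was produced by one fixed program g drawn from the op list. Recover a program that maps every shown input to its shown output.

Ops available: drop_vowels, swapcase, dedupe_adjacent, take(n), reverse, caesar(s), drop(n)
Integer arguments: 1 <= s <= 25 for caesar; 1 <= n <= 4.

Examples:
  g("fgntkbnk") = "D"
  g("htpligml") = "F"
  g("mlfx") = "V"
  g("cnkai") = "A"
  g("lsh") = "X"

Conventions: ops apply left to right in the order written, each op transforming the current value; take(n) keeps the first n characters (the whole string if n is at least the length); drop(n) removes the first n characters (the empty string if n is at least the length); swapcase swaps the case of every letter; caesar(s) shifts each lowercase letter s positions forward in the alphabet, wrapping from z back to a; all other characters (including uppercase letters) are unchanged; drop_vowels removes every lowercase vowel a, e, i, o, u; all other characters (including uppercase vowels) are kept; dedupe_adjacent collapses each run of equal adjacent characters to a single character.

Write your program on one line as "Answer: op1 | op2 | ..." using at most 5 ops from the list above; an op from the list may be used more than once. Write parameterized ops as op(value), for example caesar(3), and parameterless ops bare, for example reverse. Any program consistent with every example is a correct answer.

caesar(16) | swapcase | drop(2) | take(1)

Check, running the answer program on each example:
  "fgntkbnk" -> "vwdjarda" -> "VWDJARDA" -> "DJARDA" -> "D"
  "htpligml" -> "xjfbywcb" -> "XJFBYWCB" -> "FBYWCB" -> "F"
  "mlfx" -> "cbvn" -> "CBVN" -> "VN" -> "V"
  "cnkai" -> "sdaqy" -> "SDAQY" -> "AQY" -> "A"
  "lsh" -> "bix" -> "BIX" -> "X" -> "X"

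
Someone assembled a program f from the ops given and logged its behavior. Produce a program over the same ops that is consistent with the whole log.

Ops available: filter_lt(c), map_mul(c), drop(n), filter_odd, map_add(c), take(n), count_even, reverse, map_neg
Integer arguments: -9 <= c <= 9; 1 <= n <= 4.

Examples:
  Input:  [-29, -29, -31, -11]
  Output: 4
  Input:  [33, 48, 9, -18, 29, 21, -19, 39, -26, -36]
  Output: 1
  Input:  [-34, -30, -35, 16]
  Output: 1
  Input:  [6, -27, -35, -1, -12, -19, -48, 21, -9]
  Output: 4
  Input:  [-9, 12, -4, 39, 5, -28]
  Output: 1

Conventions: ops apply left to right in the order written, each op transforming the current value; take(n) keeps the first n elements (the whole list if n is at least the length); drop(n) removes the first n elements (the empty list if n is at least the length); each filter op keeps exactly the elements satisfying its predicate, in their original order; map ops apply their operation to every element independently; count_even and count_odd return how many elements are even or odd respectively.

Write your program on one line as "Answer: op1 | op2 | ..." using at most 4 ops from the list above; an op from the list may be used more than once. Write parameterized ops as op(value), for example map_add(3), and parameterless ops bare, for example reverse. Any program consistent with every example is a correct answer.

filter_lt(-7) | map_add(5) | count_even

Check, running the answer program on each example:
  [-29, -29, -31, -11] -> [-29, -29, -31, -11] -> [-24, -24, -26, -6] -> 4
  [33, 48, 9, -18, 29, 21, -19, 39, -26, -36] -> [-18, -19, -26, -36] -> [-13, -14, -21, -31] -> 1
  [-34, -30, -35, 16] -> [-34, -30, -35] -> [-29, -25, -30] -> 1
  [6, -27, -35, -1, -12, -19, -48, 21, -9] -> [-27, -35, -12, -19, -48, -9] -> [-22, -30, -7, -14, -43, -4] -> 4
  [-9, 12, -4, 39, 5, -28] -> [-9, -28] -> [-4, -23] -> 1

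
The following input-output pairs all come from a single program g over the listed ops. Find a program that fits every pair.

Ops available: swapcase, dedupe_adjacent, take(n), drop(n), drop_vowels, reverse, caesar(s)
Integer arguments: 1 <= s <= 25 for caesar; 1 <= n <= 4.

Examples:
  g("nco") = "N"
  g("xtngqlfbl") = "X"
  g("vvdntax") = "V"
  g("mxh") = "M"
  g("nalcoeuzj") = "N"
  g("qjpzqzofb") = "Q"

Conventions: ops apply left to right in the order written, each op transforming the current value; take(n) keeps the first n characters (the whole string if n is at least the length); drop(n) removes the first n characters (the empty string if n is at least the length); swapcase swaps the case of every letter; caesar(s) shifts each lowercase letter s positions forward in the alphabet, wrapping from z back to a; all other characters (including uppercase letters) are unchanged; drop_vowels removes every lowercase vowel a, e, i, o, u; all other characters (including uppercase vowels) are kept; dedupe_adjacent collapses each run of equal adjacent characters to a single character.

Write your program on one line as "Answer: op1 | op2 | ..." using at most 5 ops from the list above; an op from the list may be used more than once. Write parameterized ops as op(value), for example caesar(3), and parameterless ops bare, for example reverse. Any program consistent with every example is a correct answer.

drop_vowels | dedupe_adjacent | swapcase | take(1)

Check, running the answer program on each example:
  "nco" -> "nc" -> "nc" -> "NC" -> "N"
  "xtngqlfbl" -> "xtngqlfbl" -> "xtngqlfbl" -> "XTNGQLFBL" -> "X"
  "vvdntax" -> "vvdntx" -> "vdntx" -> "VDNTX" -> "V"
  "mxh" -> "mxh" -> "mxh" -> "MXH" -> "M"
  "nalcoeuzj" -> "nlczj" -> "nlczj" -> "NLCZJ" -> "N"
  "qjpzqzofb" -> "qjpzqzfb" -> "qjpzqzfb" -> "QJPZQZFB" -> "Q"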